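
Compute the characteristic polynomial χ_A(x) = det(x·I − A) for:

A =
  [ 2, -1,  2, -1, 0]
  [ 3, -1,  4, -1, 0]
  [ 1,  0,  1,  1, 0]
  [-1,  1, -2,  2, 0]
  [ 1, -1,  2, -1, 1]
x^5 - 5*x^4 + 10*x^3 - 10*x^2 + 5*x - 1

Expanding det(x·I − A) (e.g. by cofactor expansion or by noting that A is similar to its Jordan form J, which has the same characteristic polynomial as A) gives
  χ_A(x) = x^5 - 5*x^4 + 10*x^3 - 10*x^2 + 5*x - 1
which factors as (x - 1)^5. The eigenvalues (with algebraic multiplicities) are λ = 1 with multiplicity 5.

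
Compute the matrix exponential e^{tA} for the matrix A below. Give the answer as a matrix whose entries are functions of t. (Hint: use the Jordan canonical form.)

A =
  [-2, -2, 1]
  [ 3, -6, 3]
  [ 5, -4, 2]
e^{tA} =
  [t*exp(-3*t) + exp(-3*t), -2*t*exp(-3*t), t*exp(-3*t)]
  [1 - exp(-3*t), -1 + 2*exp(-3*t), 1 - exp(-3*t)]
  [-t*exp(-3*t) + 2 - 2*exp(-3*t), 2*t*exp(-3*t) - 2 + 2*exp(-3*t), -t*exp(-3*t) + 2 - exp(-3*t)]

Strategy: write A = P · J · P⁻¹ where J is a Jordan canonical form, so e^{tA} = P · e^{tJ} · P⁻¹, and e^{tJ} can be computed block-by-block.

A has Jordan form
J =
  [-3,  1, 0]
  [ 0, -3, 0]
  [ 0,  0, 0]
(up to reordering of blocks).

Per-block formulas:
  For a 1×1 block at λ = 0: exp(t · [0]) = [e^(0t)].
  For a 2×2 Jordan block J_2(-3): exp(t · J_2(-3)) = e^(-3t)·(I + t·N), where N is the 2×2 nilpotent shift.

After assembling e^{tJ} and conjugating by P, we get:

e^{tA} =
  [t*exp(-3*t) + exp(-3*t), -2*t*exp(-3*t), t*exp(-3*t)]
  [1 - exp(-3*t), -1 + 2*exp(-3*t), 1 - exp(-3*t)]
  [-t*exp(-3*t) + 2 - 2*exp(-3*t), 2*t*exp(-3*t) - 2 + 2*exp(-3*t), -t*exp(-3*t) + 2 - exp(-3*t)]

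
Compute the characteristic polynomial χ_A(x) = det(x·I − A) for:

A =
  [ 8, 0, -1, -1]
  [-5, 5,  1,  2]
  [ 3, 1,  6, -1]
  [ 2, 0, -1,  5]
x^4 - 24*x^3 + 216*x^2 - 864*x + 1296

Expanding det(x·I − A) (e.g. by cofactor expansion or by noting that A is similar to its Jordan form J, which has the same characteristic polynomial as A) gives
  χ_A(x) = x^4 - 24*x^3 + 216*x^2 - 864*x + 1296
which factors as (x - 6)^4. The eigenvalues (with algebraic multiplicities) are λ = 6 with multiplicity 4.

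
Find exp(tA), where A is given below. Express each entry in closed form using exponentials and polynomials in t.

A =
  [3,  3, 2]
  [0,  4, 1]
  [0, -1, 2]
e^{tA} =
  [exp(3*t), t^2*exp(3*t)/2 + 3*t*exp(3*t), t^2*exp(3*t)/2 + 2*t*exp(3*t)]
  [0, t*exp(3*t) + exp(3*t), t*exp(3*t)]
  [0, -t*exp(3*t), -t*exp(3*t) + exp(3*t)]

Strategy: write A = P · J · P⁻¹ where J is a Jordan canonical form, so e^{tA} = P · e^{tJ} · P⁻¹, and e^{tJ} can be computed block-by-block.

A has Jordan form
J =
  [3, 1, 0]
  [0, 3, 1]
  [0, 0, 3]
(up to reordering of blocks).

Per-block formulas:
  For a 3×3 Jordan block J_3(3): exp(t · J_3(3)) = e^(3t)·(I + t·N + (t^2/2)·N^2), where N is the 3×3 nilpotent shift.

After assembling e^{tJ} and conjugating by P, we get:

e^{tA} =
  [exp(3*t), t^2*exp(3*t)/2 + 3*t*exp(3*t), t^2*exp(3*t)/2 + 2*t*exp(3*t)]
  [0, t*exp(3*t) + exp(3*t), t*exp(3*t)]
  [0, -t*exp(3*t), -t*exp(3*t) + exp(3*t)]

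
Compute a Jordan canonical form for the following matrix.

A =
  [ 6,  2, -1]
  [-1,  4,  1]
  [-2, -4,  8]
J_3(6)

The characteristic polynomial is
  det(x·I − A) = x^3 - 18*x^2 + 108*x - 216 = (x - 6)^3

Eigenvalues and multiplicities (the geometric multiplicity of λ is n − rank(A − λI), which equals the number of Jordan blocks for λ):
  λ = 6: algebraic multiplicity = 3, geometric multiplicity = 1

Determining the block sizes for each eigenvalue:
  λ = 6: one block (gm = 1), so the single block has size am = 3 → block sizes [3]

Assembling the blocks gives a Jordan form
J =
  [6, 1, 0]
  [0, 6, 1]
  [0, 0, 6]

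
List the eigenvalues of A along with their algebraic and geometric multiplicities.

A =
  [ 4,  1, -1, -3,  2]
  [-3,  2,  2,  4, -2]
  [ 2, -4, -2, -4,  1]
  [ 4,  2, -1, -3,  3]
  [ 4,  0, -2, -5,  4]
λ = 1: alg = 5, geom = 2

Step 1 — factor the characteristic polynomial to read off the algebraic multiplicities:
  χ_A(x) = (x - 1)^5

Step 2 — compute geometric multiplicities via the rank-nullity identity g(λ) = n − rank(A − λI):
  rank(A − (1)·I) = 3, so dim ker(A − (1)·I) = n − 3 = 2

Summary:
  λ = 1: algebraic multiplicity = 5, geometric multiplicity = 2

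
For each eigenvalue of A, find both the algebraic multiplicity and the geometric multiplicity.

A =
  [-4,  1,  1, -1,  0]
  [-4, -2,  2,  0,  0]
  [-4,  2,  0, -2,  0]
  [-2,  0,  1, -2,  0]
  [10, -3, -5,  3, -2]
λ = -2: alg = 5, geom = 3

Step 1 — factor the characteristic polynomial to read off the algebraic multiplicities:
  χ_A(x) = (x + 2)^5

Step 2 — compute geometric multiplicities via the rank-nullity identity g(λ) = n − rank(A − λI):
  rank(A − (-2)·I) = 2, so dim ker(A − (-2)·I) = n − 2 = 3

Summary:
  λ = -2: algebraic multiplicity = 5, geometric multiplicity = 3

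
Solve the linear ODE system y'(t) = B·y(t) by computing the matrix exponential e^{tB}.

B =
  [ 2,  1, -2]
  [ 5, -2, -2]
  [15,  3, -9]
e^{tB} =
  [5*t*exp(-3*t) + exp(-3*t), t*exp(-3*t), -2*t*exp(-3*t)]
  [5*t*exp(-3*t), t*exp(-3*t) + exp(-3*t), -2*t*exp(-3*t)]
  [15*t*exp(-3*t), 3*t*exp(-3*t), -6*t*exp(-3*t) + exp(-3*t)]

Strategy: write B = P · J · P⁻¹ where J is a Jordan canonical form, so e^{tB} = P · e^{tJ} · P⁻¹, and e^{tJ} can be computed block-by-block.

B has Jordan form
J =
  [-3,  1,  0]
  [ 0, -3,  0]
  [ 0,  0, -3]
(up to reordering of blocks).

Per-block formulas:
  For a 1×1 block at λ = -3: exp(t · [-3]) = [e^(-3t)].
  For a 2×2 Jordan block J_2(-3): exp(t · J_2(-3)) = e^(-3t)·(I + t·N), where N is the 2×2 nilpotent shift.

After assembling e^{tJ} and conjugating by P, we get:

e^{tB} =
  [5*t*exp(-3*t) + exp(-3*t), t*exp(-3*t), -2*t*exp(-3*t)]
  [5*t*exp(-3*t), t*exp(-3*t) + exp(-3*t), -2*t*exp(-3*t)]
  [15*t*exp(-3*t), 3*t*exp(-3*t), -6*t*exp(-3*t) + exp(-3*t)]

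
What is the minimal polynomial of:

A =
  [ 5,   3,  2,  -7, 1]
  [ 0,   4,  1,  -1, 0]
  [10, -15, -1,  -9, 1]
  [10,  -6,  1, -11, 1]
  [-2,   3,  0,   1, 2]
x^3 + 3*x^2 - 9*x + 5

The characteristic polynomial is χ_A(x) = (x - 1)^4*(x + 5), so the eigenvalues are known. The minimal polynomial is
  m_A(x) = Π_λ (x − λ)^{k_λ}
where k_λ is the size of the *largest* Jordan block for λ (equivalently, the smallest k with (A − λI)^k v = 0 for every generalised eigenvector v of λ).

  λ = -5: largest Jordan block has size 1, contributing (x + 5)
  λ = 1: largest Jordan block has size 2, contributing (x − 1)^2

So m_A(x) = (x - 1)^2*(x + 5) = x^3 + 3*x^2 - 9*x + 5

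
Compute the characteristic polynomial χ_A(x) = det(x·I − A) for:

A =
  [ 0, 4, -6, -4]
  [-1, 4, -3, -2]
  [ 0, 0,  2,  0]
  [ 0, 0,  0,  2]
x^4 - 8*x^3 + 24*x^2 - 32*x + 16

Expanding det(x·I − A) (e.g. by cofactor expansion or by noting that A is similar to its Jordan form J, which has the same characteristic polynomial as A) gives
  χ_A(x) = x^4 - 8*x^3 + 24*x^2 - 32*x + 16
which factors as (x - 2)^4. The eigenvalues (with algebraic multiplicities) are λ = 2 with multiplicity 4.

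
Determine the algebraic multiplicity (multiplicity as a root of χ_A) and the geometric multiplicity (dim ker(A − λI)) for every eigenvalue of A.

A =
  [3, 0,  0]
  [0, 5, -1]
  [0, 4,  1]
λ = 3: alg = 3, geom = 2

Step 1 — factor the characteristic polynomial to read off the algebraic multiplicities:
  χ_A(x) = (x - 3)^3

Step 2 — compute geometric multiplicities via the rank-nullity identity g(λ) = n − rank(A − λI):
  rank(A − (3)·I) = 1, so dim ker(A − (3)·I) = n − 1 = 2

Summary:
  λ = 3: algebraic multiplicity = 3, geometric multiplicity = 2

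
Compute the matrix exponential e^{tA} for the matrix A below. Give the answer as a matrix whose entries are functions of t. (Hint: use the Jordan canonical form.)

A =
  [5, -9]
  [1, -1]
e^{tA} =
  [3*t*exp(2*t) + exp(2*t), -9*t*exp(2*t)]
  [t*exp(2*t), -3*t*exp(2*t) + exp(2*t)]

Strategy: write A = P · J · P⁻¹ where J is a Jordan canonical form, so e^{tA} = P · e^{tJ} · P⁻¹, and e^{tJ} can be computed block-by-block.

A has Jordan form
J =
  [2, 1]
  [0, 2]
(up to reordering of blocks).

Per-block formulas:
  For a 2×2 Jordan block J_2(2): exp(t · J_2(2)) = e^(2t)·(I + t·N), where N is the 2×2 nilpotent shift.

After assembling e^{tJ} and conjugating by P, we get:

e^{tA} =
  [3*t*exp(2*t) + exp(2*t), -9*t*exp(2*t)]
  [t*exp(2*t), -3*t*exp(2*t) + exp(2*t)]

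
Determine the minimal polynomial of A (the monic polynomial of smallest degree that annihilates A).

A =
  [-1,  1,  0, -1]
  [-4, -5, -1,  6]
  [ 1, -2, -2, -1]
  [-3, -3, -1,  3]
x^4 + 5*x^3 + 9*x^2 + 7*x + 2

The characteristic polynomial is χ_A(x) = (x + 1)^3*(x + 2), so the eigenvalues are known. The minimal polynomial is
  m_A(x) = Π_λ (x − λ)^{k_λ}
where k_λ is the size of the *largest* Jordan block for λ (equivalently, the smallest k with (A − λI)^k v = 0 for every generalised eigenvector v of λ).

  λ = -2: largest Jordan block has size 1, contributing (x + 2)
  λ = -1: largest Jordan block has size 3, contributing (x + 1)^3

So m_A(x) = (x + 1)^3*(x + 2) = x^4 + 5*x^3 + 9*x^2 + 7*x + 2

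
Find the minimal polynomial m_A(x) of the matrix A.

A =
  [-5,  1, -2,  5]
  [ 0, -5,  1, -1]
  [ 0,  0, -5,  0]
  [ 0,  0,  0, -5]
x^3 + 15*x^2 + 75*x + 125

The characteristic polynomial is χ_A(x) = (x + 5)^4, so the eigenvalues are known. The minimal polynomial is
  m_A(x) = Π_λ (x − λ)^{k_λ}
where k_λ is the size of the *largest* Jordan block for λ (equivalently, the smallest k with (A − λI)^k v = 0 for every generalised eigenvector v of λ).

  λ = -5: largest Jordan block has size 3, contributing (x + 5)^3

So m_A(x) = (x + 5)^3 = x^3 + 15*x^2 + 75*x + 125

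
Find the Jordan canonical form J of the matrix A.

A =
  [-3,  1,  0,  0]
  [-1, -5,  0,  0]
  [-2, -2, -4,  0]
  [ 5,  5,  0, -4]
J_2(-4) ⊕ J_1(-4) ⊕ J_1(-4)

The characteristic polynomial is
  det(x·I − A) = x^4 + 16*x^3 + 96*x^2 + 256*x + 256 = (x + 4)^4

Eigenvalues and multiplicities (the geometric multiplicity of λ is n − rank(A − λI), which equals the number of Jordan blocks for λ):
  λ = -4: algebraic multiplicity = 4, geometric multiplicity = 3

Determining the block sizes for each eigenvalue:
  λ = -4: 3 blocks summing to 4 forces exactly one block of size 2 and the rest size 1 → block sizes [2, 1, 1]

Assembling the blocks gives a Jordan form
J =
  [-4,  1,  0,  0]
  [ 0, -4,  0,  0]
  [ 0,  0, -4,  0]
  [ 0,  0,  0, -4]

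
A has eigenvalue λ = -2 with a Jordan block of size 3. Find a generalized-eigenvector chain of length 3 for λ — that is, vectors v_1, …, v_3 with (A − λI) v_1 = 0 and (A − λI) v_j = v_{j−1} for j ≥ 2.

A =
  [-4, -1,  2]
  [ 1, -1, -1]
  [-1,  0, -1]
A Jordan chain for λ = -2 of length 3:
v_1 = (1, 0, 1)ᵀ
v_2 = (-2, 1, -1)ᵀ
v_3 = (1, 0, 0)ᵀ

Let N = A − (-2)·I. We want v_3 with N^3 v_3 = 0 but N^2 v_3 ≠ 0; then v_{j-1} := N · v_j for j = 3, …, 2.

Pick v_3 = (1, 0, 0)ᵀ.
Then v_2 = N · v_3 = (-2, 1, -1)ᵀ.
Then v_1 = N · v_2 = (1, 0, 1)ᵀ.

Sanity check: (A − (-2)·I) v_1 = (0, 0, 0)ᵀ = 0. ✓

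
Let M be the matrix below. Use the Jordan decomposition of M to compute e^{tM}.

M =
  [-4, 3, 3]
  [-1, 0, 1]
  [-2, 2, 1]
e^{tM} =
  [-3*t*exp(-t) + exp(-t), 3*t*exp(-t), 3*t*exp(-t)]
  [-t*exp(-t), t*exp(-t) + exp(-t), t*exp(-t)]
  [-2*t*exp(-t), 2*t*exp(-t), 2*t*exp(-t) + exp(-t)]

Strategy: write M = P · J · P⁻¹ where J is a Jordan canonical form, so e^{tM} = P · e^{tJ} · P⁻¹, and e^{tJ} can be computed block-by-block.

M has Jordan form
J =
  [-1,  1,  0]
  [ 0, -1,  0]
  [ 0,  0, -1]
(up to reordering of blocks).

Per-block formulas:
  For a 1×1 block at λ = -1: exp(t · [-1]) = [e^(-1t)].
  For a 2×2 Jordan block J_2(-1): exp(t · J_2(-1)) = e^(-1t)·(I + t·N), where N is the 2×2 nilpotent shift.

After assembling e^{tJ} and conjugating by P, we get:

e^{tM} =
  [-3*t*exp(-t) + exp(-t), 3*t*exp(-t), 3*t*exp(-t)]
  [-t*exp(-t), t*exp(-t) + exp(-t), t*exp(-t)]
  [-2*t*exp(-t), 2*t*exp(-t), 2*t*exp(-t) + exp(-t)]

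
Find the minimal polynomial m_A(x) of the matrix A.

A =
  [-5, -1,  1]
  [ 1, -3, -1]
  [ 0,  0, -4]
x^2 + 8*x + 16

The characteristic polynomial is χ_A(x) = (x + 4)^3, so the eigenvalues are known. The minimal polynomial is
  m_A(x) = Π_λ (x − λ)^{k_λ}
where k_λ is the size of the *largest* Jordan block for λ (equivalently, the smallest k with (A − λI)^k v = 0 for every generalised eigenvector v of λ).

  λ = -4: largest Jordan block has size 2, contributing (x + 4)^2

So m_A(x) = (x + 4)^2 = x^2 + 8*x + 16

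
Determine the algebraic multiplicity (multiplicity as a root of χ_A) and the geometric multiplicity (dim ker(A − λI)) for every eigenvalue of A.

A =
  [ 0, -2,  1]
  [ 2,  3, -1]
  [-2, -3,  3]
λ = 2: alg = 3, geom = 1

Step 1 — factor the characteristic polynomial to read off the algebraic multiplicities:
  χ_A(x) = (x - 2)^3

Step 2 — compute geometric multiplicities via the rank-nullity identity g(λ) = n − rank(A − λI):
  rank(A − (2)·I) = 2, so dim ker(A − (2)·I) = n − 2 = 1

Summary:
  λ = 2: algebraic multiplicity = 3, geometric multiplicity = 1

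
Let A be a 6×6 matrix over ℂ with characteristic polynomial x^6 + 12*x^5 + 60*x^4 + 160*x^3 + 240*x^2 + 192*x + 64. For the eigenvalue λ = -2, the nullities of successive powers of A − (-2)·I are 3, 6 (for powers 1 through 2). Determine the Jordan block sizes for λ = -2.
Block sizes for λ = -2: [2, 2, 2]

From the dimensions of kernels of powers, the number of Jordan blocks of size at least j is d_j − d_{j−1} where d_j = dim ker(N^j) (with d_0 = 0). Computing the differences gives [3, 3].
The number of blocks of size exactly k is (#blocks of size ≥ k) − (#blocks of size ≥ k + 1), so the partition is: 3 block(s) of size 2.
In nonincreasing order the block sizes are [2, 2, 2].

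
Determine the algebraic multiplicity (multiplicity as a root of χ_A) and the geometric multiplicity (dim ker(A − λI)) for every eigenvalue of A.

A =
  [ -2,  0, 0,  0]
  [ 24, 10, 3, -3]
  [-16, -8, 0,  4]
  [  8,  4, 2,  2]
λ = -2: alg = 1, geom = 1; λ = 4: alg = 3, geom = 2

Step 1 — factor the characteristic polynomial to read off the algebraic multiplicities:
  χ_A(x) = (x - 4)^3*(x + 2)

Step 2 — compute geometric multiplicities via the rank-nullity identity g(λ) = n − rank(A − λI):
  rank(A − (-2)·I) = 3, so dim ker(A − (-2)·I) = n − 3 = 1
  rank(A − (4)·I) = 2, so dim ker(A − (4)·I) = n − 2 = 2

Summary:
  λ = -2: algebraic multiplicity = 1, geometric multiplicity = 1
  λ = 4: algebraic multiplicity = 3, geometric multiplicity = 2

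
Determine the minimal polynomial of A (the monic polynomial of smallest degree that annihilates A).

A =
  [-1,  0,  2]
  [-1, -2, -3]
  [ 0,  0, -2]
x^3 + 5*x^2 + 8*x + 4

The characteristic polynomial is χ_A(x) = (x + 1)*(x + 2)^2, so the eigenvalues are known. The minimal polynomial is
  m_A(x) = Π_λ (x − λ)^{k_λ}
where k_λ is the size of the *largest* Jordan block for λ (equivalently, the smallest k with (A − λI)^k v = 0 for every generalised eigenvector v of λ).

  λ = -2: largest Jordan block has size 2, contributing (x + 2)^2
  λ = -1: largest Jordan block has size 1, contributing (x + 1)

So m_A(x) = (x + 1)*(x + 2)^2 = x^3 + 5*x^2 + 8*x + 4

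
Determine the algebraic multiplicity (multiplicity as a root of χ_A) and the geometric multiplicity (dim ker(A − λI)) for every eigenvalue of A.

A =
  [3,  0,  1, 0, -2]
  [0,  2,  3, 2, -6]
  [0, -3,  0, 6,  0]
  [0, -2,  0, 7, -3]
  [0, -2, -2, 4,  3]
λ = 3: alg = 5, geom = 2

Step 1 — factor the characteristic polynomial to read off the algebraic multiplicities:
  χ_A(x) = (x - 3)^5

Step 2 — compute geometric multiplicities via the rank-nullity identity g(λ) = n − rank(A − λI):
  rank(A − (3)·I) = 3, so dim ker(A − (3)·I) = n − 3 = 2

Summary:
  λ = 3: algebraic multiplicity = 5, geometric multiplicity = 2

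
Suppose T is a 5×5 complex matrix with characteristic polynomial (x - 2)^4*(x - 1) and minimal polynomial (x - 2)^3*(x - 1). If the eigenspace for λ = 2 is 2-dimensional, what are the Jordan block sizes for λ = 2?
Block sizes for λ = 2: [3, 1]

Step 1 — from the characteristic polynomial, algebraic multiplicity of λ = 2 is 4. From dim ker(T − (2)·I) = 2, there are exactly 2 Jordan blocks for λ = 2.
Step 2 — from the minimal polynomial, the factor (x − 2)^3 tells us the largest block for λ = 2 has size 3.
Step 3 — with total size 4, 2 blocks, and largest block 3, the block sizes (in nonincreasing order) are [3, 1].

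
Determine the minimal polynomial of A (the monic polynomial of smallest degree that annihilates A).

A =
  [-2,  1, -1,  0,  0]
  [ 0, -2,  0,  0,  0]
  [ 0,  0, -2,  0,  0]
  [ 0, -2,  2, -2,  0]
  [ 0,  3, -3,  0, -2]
x^2 + 4*x + 4

The characteristic polynomial is χ_A(x) = (x + 2)^5, so the eigenvalues are known. The minimal polynomial is
  m_A(x) = Π_λ (x − λ)^{k_λ}
where k_λ is the size of the *largest* Jordan block for λ (equivalently, the smallest k with (A − λI)^k v = 0 for every generalised eigenvector v of λ).

  λ = -2: largest Jordan block has size 2, contributing (x + 2)^2

So m_A(x) = (x + 2)^2 = x^2 + 4*x + 4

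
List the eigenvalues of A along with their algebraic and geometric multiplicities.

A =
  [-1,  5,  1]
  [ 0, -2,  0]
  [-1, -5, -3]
λ = -2: alg = 3, geom = 2

Step 1 — factor the characteristic polynomial to read off the algebraic multiplicities:
  χ_A(x) = (x + 2)^3

Step 2 — compute geometric multiplicities via the rank-nullity identity g(λ) = n − rank(A − λI):
  rank(A − (-2)·I) = 1, so dim ker(A − (-2)·I) = n − 1 = 2

Summary:
  λ = -2: algebraic multiplicity = 3, geometric multiplicity = 2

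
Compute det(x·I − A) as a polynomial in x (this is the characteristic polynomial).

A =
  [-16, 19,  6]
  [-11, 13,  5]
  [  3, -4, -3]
x^3 + 6*x^2 + 12*x + 8

Expanding det(x·I − A) (e.g. by cofactor expansion or by noting that A is similar to its Jordan form J, which has the same characteristic polynomial as A) gives
  χ_A(x) = x^3 + 6*x^2 + 12*x + 8
which factors as (x + 2)^3. The eigenvalues (with algebraic multiplicities) are λ = -2 with multiplicity 3.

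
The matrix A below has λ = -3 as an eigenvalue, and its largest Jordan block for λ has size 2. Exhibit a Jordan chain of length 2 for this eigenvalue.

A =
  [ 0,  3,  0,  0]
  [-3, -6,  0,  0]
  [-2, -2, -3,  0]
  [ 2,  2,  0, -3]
A Jordan chain for λ = -3 of length 2:
v_1 = (3, -3, -2, 2)ᵀ
v_2 = (1, 0, 0, 0)ᵀ

Let N = A − (-3)·I. We want v_2 with N^2 v_2 = 0 but N^1 v_2 ≠ 0; then v_{j-1} := N · v_j for j = 2, …, 2.

Pick v_2 = (1, 0, 0, 0)ᵀ.
Then v_1 = N · v_2 = (3, -3, -2, 2)ᵀ.

Sanity check: (A − (-3)·I) v_1 = (0, 0, 0, 0)ᵀ = 0. ✓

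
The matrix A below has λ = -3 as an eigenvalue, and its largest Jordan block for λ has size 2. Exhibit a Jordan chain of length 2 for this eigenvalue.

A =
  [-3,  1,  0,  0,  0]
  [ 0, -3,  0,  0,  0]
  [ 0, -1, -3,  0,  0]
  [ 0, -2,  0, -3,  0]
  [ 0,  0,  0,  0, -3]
A Jordan chain for λ = -3 of length 2:
v_1 = (1, 0, -1, -2, 0)ᵀ
v_2 = (0, 1, 0, 0, 0)ᵀ

Let N = A − (-3)·I. We want v_2 with N^2 v_2 = 0 but N^1 v_2 ≠ 0; then v_{j-1} := N · v_j for j = 2, …, 2.

Pick v_2 = (0, 1, 0, 0, 0)ᵀ.
Then v_1 = N · v_2 = (1, 0, -1, -2, 0)ᵀ.

Sanity check: (A − (-3)·I) v_1 = (0, 0, 0, 0, 0)ᵀ = 0. ✓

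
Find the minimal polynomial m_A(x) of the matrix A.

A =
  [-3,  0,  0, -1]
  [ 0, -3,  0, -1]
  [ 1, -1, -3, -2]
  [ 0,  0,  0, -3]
x^2 + 6*x + 9

The characteristic polynomial is χ_A(x) = (x + 3)^4, so the eigenvalues are known. The minimal polynomial is
  m_A(x) = Π_λ (x − λ)^{k_λ}
where k_λ is the size of the *largest* Jordan block for λ (equivalently, the smallest k with (A − λI)^k v = 0 for every generalised eigenvector v of λ).

  λ = -3: largest Jordan block has size 2, contributing (x + 3)^2

So m_A(x) = (x + 3)^2 = x^2 + 6*x + 9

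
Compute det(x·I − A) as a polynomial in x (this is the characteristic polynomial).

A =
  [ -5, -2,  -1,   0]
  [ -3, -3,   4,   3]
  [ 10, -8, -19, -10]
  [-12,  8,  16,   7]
x^4 + 20*x^3 + 150*x^2 + 500*x + 625

Expanding det(x·I − A) (e.g. by cofactor expansion or by noting that A is similar to its Jordan form J, which has the same characteristic polynomial as A) gives
  χ_A(x) = x^4 + 20*x^3 + 150*x^2 + 500*x + 625
which factors as (x + 5)^4. The eigenvalues (with algebraic multiplicities) are λ = -5 with multiplicity 4.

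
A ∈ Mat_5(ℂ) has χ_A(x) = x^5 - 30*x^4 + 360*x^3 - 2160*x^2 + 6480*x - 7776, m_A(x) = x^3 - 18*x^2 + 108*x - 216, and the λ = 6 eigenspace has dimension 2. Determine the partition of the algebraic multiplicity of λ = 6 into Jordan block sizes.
Block sizes for λ = 6: [3, 2]

Step 1 — from the characteristic polynomial, algebraic multiplicity of λ = 6 is 5. From dim ker(A − (6)·I) = 2, there are exactly 2 Jordan blocks for λ = 6.
Step 2 — from the minimal polynomial, the factor (x − 6)^3 tells us the largest block for λ = 6 has size 3.
Step 3 — with total size 5, 2 blocks, and largest block 3, the block sizes (in nonincreasing order) are [3, 2].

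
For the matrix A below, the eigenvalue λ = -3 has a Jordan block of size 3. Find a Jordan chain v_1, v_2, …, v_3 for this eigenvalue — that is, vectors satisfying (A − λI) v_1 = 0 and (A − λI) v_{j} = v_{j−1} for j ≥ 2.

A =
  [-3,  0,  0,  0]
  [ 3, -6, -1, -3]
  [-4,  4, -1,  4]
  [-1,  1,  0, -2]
A Jordan chain for λ = -3 of length 3:
v_1 = (0, -2, 0, 2)ᵀ
v_2 = (0, 3, -4, -1)ᵀ
v_3 = (1, 0, 0, 0)ᵀ

Let N = A − (-3)·I. We want v_3 with N^3 v_3 = 0 but N^2 v_3 ≠ 0; then v_{j-1} := N · v_j for j = 3, …, 2.

Pick v_3 = (1, 0, 0, 0)ᵀ.
Then v_2 = N · v_3 = (0, 3, -4, -1)ᵀ.
Then v_1 = N · v_2 = (0, -2, 0, 2)ᵀ.

Sanity check: (A − (-3)·I) v_1 = (0, 0, 0, 0)ᵀ = 0. ✓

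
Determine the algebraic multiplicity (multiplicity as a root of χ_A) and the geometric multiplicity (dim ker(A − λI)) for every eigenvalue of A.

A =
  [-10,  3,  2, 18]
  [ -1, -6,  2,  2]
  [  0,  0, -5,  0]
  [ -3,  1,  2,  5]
λ = -5: alg = 3, geom = 2; λ = -1: alg = 1, geom = 1

Step 1 — factor the characteristic polynomial to read off the algebraic multiplicities:
  χ_A(x) = (x + 1)*(x + 5)^3

Step 2 — compute geometric multiplicities via the rank-nullity identity g(λ) = n − rank(A − λI):
  rank(A − (-5)·I) = 2, so dim ker(A − (-5)·I) = n − 2 = 2
  rank(A − (-1)·I) = 3, so dim ker(A − (-1)·I) = n − 3 = 1

Summary:
  λ = -5: algebraic multiplicity = 3, geometric multiplicity = 2
  λ = -1: algebraic multiplicity = 1, geometric multiplicity = 1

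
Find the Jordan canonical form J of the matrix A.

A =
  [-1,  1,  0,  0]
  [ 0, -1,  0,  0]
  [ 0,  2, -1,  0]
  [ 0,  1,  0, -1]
J_2(-1) ⊕ J_1(-1) ⊕ J_1(-1)

The characteristic polynomial is
  det(x·I − A) = x^4 + 4*x^3 + 6*x^2 + 4*x + 1 = (x + 1)^4

Eigenvalues and multiplicities (the geometric multiplicity of λ is n − rank(A − λI), which equals the number of Jordan blocks for λ):
  λ = -1: algebraic multiplicity = 4, geometric multiplicity = 3

Determining the block sizes for each eigenvalue:
  λ = -1: 3 blocks summing to 4 forces exactly one block of size 2 and the rest size 1 → block sizes [2, 1, 1]

Assembling the blocks gives a Jordan form
J =
  [-1,  1,  0,  0]
  [ 0, -1,  0,  0]
  [ 0,  0, -1,  0]
  [ 0,  0,  0, -1]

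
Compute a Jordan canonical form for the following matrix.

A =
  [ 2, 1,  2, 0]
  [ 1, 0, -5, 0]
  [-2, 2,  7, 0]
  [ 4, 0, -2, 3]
J_3(3) ⊕ J_1(3)

The characteristic polynomial is
  det(x·I − A) = x^4 - 12*x^3 + 54*x^2 - 108*x + 81 = (x - 3)^4

Eigenvalues and multiplicities (the geometric multiplicity of λ is n − rank(A − λI), which equals the number of Jordan blocks for λ):
  λ = 3: algebraic multiplicity = 4, geometric multiplicity = 2

Determining the block sizes for each eigenvalue:
  λ = 3: with am = 4 and gm = 2, the partition is not yet determined (e.g. several partitions of 4 into 2 parts exist). Let N = A − (3)·I. Computing rank(N^1) = 2, rank(N^2) = 1, rank(N^3) = 0; the number of blocks of size ≥ j is rank(N^{j−1}) − rank(N^j), giving [2, 1, 1]. So we have 1 block(s) of size 3, 1 block(s) of size 1 → block sizes [3, 1]

Assembling the blocks gives a Jordan form
J =
  [3, 1, 0, 0]
  [0, 3, 1, 0]
  [0, 0, 3, 0]
  [0, 0, 0, 3]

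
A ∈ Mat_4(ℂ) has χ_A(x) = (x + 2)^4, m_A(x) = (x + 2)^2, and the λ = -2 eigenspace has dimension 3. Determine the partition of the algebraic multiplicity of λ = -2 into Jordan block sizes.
Block sizes for λ = -2: [2, 1, 1]

Step 1 — from the characteristic polynomial, algebraic multiplicity of λ = -2 is 4. From dim ker(A − (-2)·I) = 3, there are exactly 3 Jordan blocks for λ = -2.
Step 2 — from the minimal polynomial, the factor (x + 2)^2 tells us the largest block for λ = -2 has size 2.
Step 3 — with total size 4, 3 blocks, and largest block 2, the block sizes (in nonincreasing order) are [2, 1, 1].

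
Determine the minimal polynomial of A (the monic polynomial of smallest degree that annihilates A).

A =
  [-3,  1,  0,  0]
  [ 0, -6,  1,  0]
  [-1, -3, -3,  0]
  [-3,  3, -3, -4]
x^3 + 12*x^2 + 48*x + 64

The characteristic polynomial is χ_A(x) = (x + 4)^4, so the eigenvalues are known. The minimal polynomial is
  m_A(x) = Π_λ (x − λ)^{k_λ}
where k_λ is the size of the *largest* Jordan block for λ (equivalently, the smallest k with (A − λI)^k v = 0 for every generalised eigenvector v of λ).

  λ = -4: largest Jordan block has size 3, contributing (x + 4)^3

So m_A(x) = (x + 4)^3 = x^3 + 12*x^2 + 48*x + 64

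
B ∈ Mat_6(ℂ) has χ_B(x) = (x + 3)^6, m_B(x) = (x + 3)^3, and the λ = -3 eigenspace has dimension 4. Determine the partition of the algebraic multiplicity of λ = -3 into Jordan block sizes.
Block sizes for λ = -3: [3, 1, 1, 1]

Step 1 — from the characteristic polynomial, algebraic multiplicity of λ = -3 is 6. From dim ker(B − (-3)·I) = 4, there are exactly 4 Jordan blocks for λ = -3.
Step 2 — from the minimal polynomial, the factor (x + 3)^3 tells us the largest block for λ = -3 has size 3.
Step 3 — with total size 6, 4 blocks, and largest block 3, the block sizes (in nonincreasing order) are [3, 1, 1, 1].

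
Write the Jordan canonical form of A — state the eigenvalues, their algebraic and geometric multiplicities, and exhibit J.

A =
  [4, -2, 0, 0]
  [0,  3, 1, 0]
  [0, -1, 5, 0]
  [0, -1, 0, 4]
J_3(4) ⊕ J_1(4)

The characteristic polynomial is
  det(x·I − A) = x^4 - 16*x^3 + 96*x^2 - 256*x + 256 = (x - 4)^4

Eigenvalues and multiplicities (the geometric multiplicity of λ is n − rank(A − λI), which equals the number of Jordan blocks for λ):
  λ = 4: algebraic multiplicity = 4, geometric multiplicity = 2

Determining the block sizes for each eigenvalue:
  λ = 4: with am = 4 and gm = 2, the partition is not yet determined (e.g. several partitions of 4 into 2 parts exist). Let N = A − (4)·I. Computing rank(N^1) = 2, rank(N^2) = 1, rank(N^3) = 0; the number of blocks of size ≥ j is rank(N^{j−1}) − rank(N^j), giving [2, 1, 1]. So we have 1 block(s) of size 3, 1 block(s) of size 1 → block sizes [3, 1]

Assembling the blocks gives a Jordan form
J =
  [4, 1, 0, 0]
  [0, 4, 1, 0]
  [0, 0, 4, 0]
  [0, 0, 0, 4]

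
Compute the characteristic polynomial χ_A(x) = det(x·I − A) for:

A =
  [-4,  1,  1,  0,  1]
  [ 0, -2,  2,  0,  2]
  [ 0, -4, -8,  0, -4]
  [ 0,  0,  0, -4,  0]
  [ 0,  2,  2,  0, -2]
x^5 + 20*x^4 + 160*x^3 + 640*x^2 + 1280*x + 1024

Expanding det(x·I − A) (e.g. by cofactor expansion or by noting that A is similar to its Jordan form J, which has the same characteristic polynomial as A) gives
  χ_A(x) = x^5 + 20*x^4 + 160*x^3 + 640*x^2 + 1280*x + 1024
which factors as (x + 4)^5. The eigenvalues (with algebraic multiplicities) are λ = -4 with multiplicity 5.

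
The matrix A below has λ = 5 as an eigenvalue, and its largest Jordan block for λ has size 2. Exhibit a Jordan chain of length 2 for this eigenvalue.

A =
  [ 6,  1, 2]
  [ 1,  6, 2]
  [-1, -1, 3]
A Jordan chain for λ = 5 of length 2:
v_1 = (1, 1, -1)ᵀ
v_2 = (1, 0, 0)ᵀ

Let N = A − (5)·I. We want v_2 with N^2 v_2 = 0 but N^1 v_2 ≠ 0; then v_{j-1} := N · v_j for j = 2, …, 2.

Pick v_2 = (1, 0, 0)ᵀ.
Then v_1 = N · v_2 = (1, 1, -1)ᵀ.

Sanity check: (A − (5)·I) v_1 = (0, 0, 0)ᵀ = 0. ✓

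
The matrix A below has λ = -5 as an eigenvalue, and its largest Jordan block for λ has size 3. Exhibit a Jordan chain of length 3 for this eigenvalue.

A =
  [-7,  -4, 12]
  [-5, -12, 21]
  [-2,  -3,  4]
A Jordan chain for λ = -5 of length 3:
v_1 = (0, 3, 1)ᵀ
v_2 = (-2, -5, -2)ᵀ
v_3 = (1, 0, 0)ᵀ

Let N = A − (-5)·I. We want v_3 with N^3 v_3 = 0 but N^2 v_3 ≠ 0; then v_{j-1} := N · v_j for j = 3, …, 2.

Pick v_3 = (1, 0, 0)ᵀ.
Then v_2 = N · v_3 = (-2, -5, -2)ᵀ.
Then v_1 = N · v_2 = (0, 3, 1)ᵀ.

Sanity check: (A − (-5)·I) v_1 = (0, 0, 0)ᵀ = 0. ✓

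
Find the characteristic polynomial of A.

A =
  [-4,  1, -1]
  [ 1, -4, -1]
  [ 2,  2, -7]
x^3 + 15*x^2 + 75*x + 125

Expanding det(x·I − A) (e.g. by cofactor expansion or by noting that A is similar to its Jordan form J, which has the same characteristic polynomial as A) gives
  χ_A(x) = x^3 + 15*x^2 + 75*x + 125
which factors as (x + 5)^3. The eigenvalues (with algebraic multiplicities) are λ = -5 with multiplicity 3.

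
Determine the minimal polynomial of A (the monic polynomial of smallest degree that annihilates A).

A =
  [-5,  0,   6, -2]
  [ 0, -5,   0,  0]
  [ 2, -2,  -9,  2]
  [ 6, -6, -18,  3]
x^2 + 8*x + 15

The characteristic polynomial is χ_A(x) = (x + 3)^2*(x + 5)^2, so the eigenvalues are known. The minimal polynomial is
  m_A(x) = Π_λ (x − λ)^{k_λ}
where k_λ is the size of the *largest* Jordan block for λ (equivalently, the smallest k with (A − λI)^k v = 0 for every generalised eigenvector v of λ).

  λ = -5: largest Jordan block has size 1, contributing (x + 5)
  λ = -3: largest Jordan block has size 1, contributing (x + 3)

So m_A(x) = (x + 3)*(x + 5) = x^2 + 8*x + 15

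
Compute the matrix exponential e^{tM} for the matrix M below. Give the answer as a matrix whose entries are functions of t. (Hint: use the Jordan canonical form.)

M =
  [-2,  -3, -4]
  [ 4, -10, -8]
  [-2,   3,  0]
e^{tM} =
  [2*t*exp(-4*t) + exp(-4*t), -3*t*exp(-4*t), -4*t*exp(-4*t)]
  [4*t*exp(-4*t), -6*t*exp(-4*t) + exp(-4*t), -8*t*exp(-4*t)]
  [-2*t*exp(-4*t), 3*t*exp(-4*t), 4*t*exp(-4*t) + exp(-4*t)]

Strategy: write M = P · J · P⁻¹ where J is a Jordan canonical form, so e^{tM} = P · e^{tJ} · P⁻¹, and e^{tJ} can be computed block-by-block.

M has Jordan form
J =
  [-4,  1,  0]
  [ 0, -4,  0]
  [ 0,  0, -4]
(up to reordering of blocks).

Per-block formulas:
  For a 1×1 block at λ = -4: exp(t · [-4]) = [e^(-4t)].
  For a 2×2 Jordan block J_2(-4): exp(t · J_2(-4)) = e^(-4t)·(I + t·N), where N is the 2×2 nilpotent shift.

After assembling e^{tJ} and conjugating by P, we get:

e^{tM} =
  [2*t*exp(-4*t) + exp(-4*t), -3*t*exp(-4*t), -4*t*exp(-4*t)]
  [4*t*exp(-4*t), -6*t*exp(-4*t) + exp(-4*t), -8*t*exp(-4*t)]
  [-2*t*exp(-4*t), 3*t*exp(-4*t), 4*t*exp(-4*t) + exp(-4*t)]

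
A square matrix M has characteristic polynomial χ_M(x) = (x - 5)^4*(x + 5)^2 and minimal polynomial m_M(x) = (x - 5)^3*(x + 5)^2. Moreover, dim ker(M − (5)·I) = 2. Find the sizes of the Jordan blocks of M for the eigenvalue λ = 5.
Block sizes for λ = 5: [3, 1]

Step 1 — from the characteristic polynomial, algebraic multiplicity of λ = 5 is 4. From dim ker(M − (5)·I) = 2, there are exactly 2 Jordan blocks for λ = 5.
Step 2 — from the minimal polynomial, the factor (x − 5)^3 tells us the largest block for λ = 5 has size 3.
Step 3 — with total size 4, 2 blocks, and largest block 3, the block sizes (in nonincreasing order) are [3, 1].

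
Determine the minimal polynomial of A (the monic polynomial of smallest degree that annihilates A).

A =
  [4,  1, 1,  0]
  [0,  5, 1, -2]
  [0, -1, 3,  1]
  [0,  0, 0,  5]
x^3 - 13*x^2 + 56*x - 80

The characteristic polynomial is χ_A(x) = (x - 5)*(x - 4)^3, so the eigenvalues are known. The minimal polynomial is
  m_A(x) = Π_λ (x − λ)^{k_λ}
where k_λ is the size of the *largest* Jordan block for λ (equivalently, the smallest k with (A − λI)^k v = 0 for every generalised eigenvector v of λ).

  λ = 4: largest Jordan block has size 2, contributing (x − 4)^2
  λ = 5: largest Jordan block has size 1, contributing (x − 5)

So m_A(x) = (x - 5)*(x - 4)^2 = x^3 - 13*x^2 + 56*x - 80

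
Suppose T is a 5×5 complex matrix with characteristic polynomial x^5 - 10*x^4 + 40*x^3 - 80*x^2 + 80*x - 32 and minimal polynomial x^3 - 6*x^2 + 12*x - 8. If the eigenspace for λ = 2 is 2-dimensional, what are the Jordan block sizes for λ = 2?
Block sizes for λ = 2: [3, 2]

Step 1 — from the characteristic polynomial, algebraic multiplicity of λ = 2 is 5. From dim ker(T − (2)·I) = 2, there are exactly 2 Jordan blocks for λ = 2.
Step 2 — from the minimal polynomial, the factor (x − 2)^3 tells us the largest block for λ = 2 has size 3.
Step 3 — with total size 5, 2 blocks, and largest block 3, the block sizes (in nonincreasing order) are [3, 2].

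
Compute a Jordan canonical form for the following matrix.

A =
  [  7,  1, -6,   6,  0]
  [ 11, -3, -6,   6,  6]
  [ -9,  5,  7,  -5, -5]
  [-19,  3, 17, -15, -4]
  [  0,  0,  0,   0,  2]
J_2(-4) ⊕ J_3(2)

The characteristic polynomial is
  det(x·I − A) = x^5 + 2*x^4 - 20*x^3 - 8*x^2 + 128*x - 128 = (x - 2)^3*(x + 4)^2

Eigenvalues and multiplicities (the geometric multiplicity of λ is n − rank(A − λI), which equals the number of Jordan blocks for λ):
  λ = -4: algebraic multiplicity = 2, geometric multiplicity = 1
  λ = 2: algebraic multiplicity = 3, geometric multiplicity = 1

Determining the block sizes for each eigenvalue:
  λ = -4: one block (gm = 1), so the single block has size am = 2 → block sizes [2]
  λ = 2: one block (gm = 1), so the single block has size am = 3 → block sizes [3]

Assembling the blocks gives a Jordan form
J =
  [-4,  1, 0, 0, 0]
  [ 0, -4, 0, 0, 0]
  [ 0,  0, 2, 1, 0]
  [ 0,  0, 0, 2, 1]
  [ 0,  0, 0, 0, 2]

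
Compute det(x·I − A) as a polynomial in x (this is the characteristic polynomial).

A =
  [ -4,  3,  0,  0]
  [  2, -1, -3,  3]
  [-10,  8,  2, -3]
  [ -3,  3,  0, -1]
x^4 + 4*x^3 + 6*x^2 + 4*x + 1

Expanding det(x·I − A) (e.g. by cofactor expansion or by noting that A is similar to its Jordan form J, which has the same characteristic polynomial as A) gives
  χ_A(x) = x^4 + 4*x^3 + 6*x^2 + 4*x + 1
which factors as (x + 1)^4. The eigenvalues (with algebraic multiplicities) are λ = -1 with multiplicity 4.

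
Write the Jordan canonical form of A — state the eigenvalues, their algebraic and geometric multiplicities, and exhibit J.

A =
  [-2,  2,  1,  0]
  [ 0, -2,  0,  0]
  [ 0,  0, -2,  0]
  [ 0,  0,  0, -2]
J_2(-2) ⊕ J_1(-2) ⊕ J_1(-2)

The characteristic polynomial is
  det(x·I − A) = x^4 + 8*x^3 + 24*x^2 + 32*x + 16 = (x + 2)^4

Eigenvalues and multiplicities (the geometric multiplicity of λ is n − rank(A − λI), which equals the number of Jordan blocks for λ):
  λ = -2: algebraic multiplicity = 4, geometric multiplicity = 3

Determining the block sizes for each eigenvalue:
  λ = -2: 3 blocks summing to 4 forces exactly one block of size 2 and the rest size 1 → block sizes [2, 1, 1]

Assembling the blocks gives a Jordan form
J =
  [-2,  1,  0,  0]
  [ 0, -2,  0,  0]
  [ 0,  0, -2,  0]
  [ 0,  0,  0, -2]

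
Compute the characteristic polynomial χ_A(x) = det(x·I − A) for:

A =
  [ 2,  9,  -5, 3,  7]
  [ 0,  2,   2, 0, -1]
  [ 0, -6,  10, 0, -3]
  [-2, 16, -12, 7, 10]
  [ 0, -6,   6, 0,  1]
x^5 - 22*x^4 + 193*x^3 - 844*x^2 + 1840*x - 1600

Expanding det(x·I − A) (e.g. by cofactor expansion or by noting that A is similar to its Jordan form J, which has the same characteristic polynomial as A) gives
  χ_A(x) = x^5 - 22*x^4 + 193*x^3 - 844*x^2 + 1840*x - 1600
which factors as (x - 5)^2*(x - 4)^3. The eigenvalues (with algebraic multiplicities) are λ = 4 with multiplicity 3, λ = 5 with multiplicity 2.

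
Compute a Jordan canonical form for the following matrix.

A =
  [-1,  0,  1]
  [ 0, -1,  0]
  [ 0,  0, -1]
J_2(-1) ⊕ J_1(-1)

The characteristic polynomial is
  det(x·I − A) = x^3 + 3*x^2 + 3*x + 1 = (x + 1)^3

Eigenvalues and multiplicities (the geometric multiplicity of λ is n − rank(A − λI), which equals the number of Jordan blocks for λ):
  λ = -1: algebraic multiplicity = 3, geometric multiplicity = 2

Determining the block sizes for each eigenvalue:
  λ = -1: 2 blocks summing to 3 forces exactly one block of size 2 and the rest size 1 → block sizes [2, 1]

Assembling the blocks gives a Jordan form
J =
  [-1,  1,  0]
  [ 0, -1,  0]
  [ 0,  0, -1]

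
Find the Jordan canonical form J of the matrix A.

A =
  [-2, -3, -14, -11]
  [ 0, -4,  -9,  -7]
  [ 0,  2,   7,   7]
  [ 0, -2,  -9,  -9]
J_2(-2) ⊕ J_2(-2)

The characteristic polynomial is
  det(x·I − A) = x^4 + 8*x^3 + 24*x^2 + 32*x + 16 = (x + 2)^4

Eigenvalues and multiplicities (the geometric multiplicity of λ is n − rank(A − λI), which equals the number of Jordan blocks for λ):
  λ = -2: algebraic multiplicity = 4, geometric multiplicity = 2

Determining the block sizes for each eigenvalue:
  λ = -2: with am = 4 and gm = 2, the partition is not yet determined (e.g. several partitions of 4 into 2 parts exist). Let N = A − (-2)·I. Computing rank(N^1) = 2, rank(N^2) = 0; the number of blocks of size ≥ j is rank(N^{j−1}) − rank(N^j), giving [2, 2]. So we have 2 block(s) of size 2 → block sizes [2, 2]

Assembling the blocks gives a Jordan form
J =
  [-2,  1,  0,  0]
  [ 0, -2,  0,  0]
  [ 0,  0, -2,  1]
  [ 0,  0,  0, -2]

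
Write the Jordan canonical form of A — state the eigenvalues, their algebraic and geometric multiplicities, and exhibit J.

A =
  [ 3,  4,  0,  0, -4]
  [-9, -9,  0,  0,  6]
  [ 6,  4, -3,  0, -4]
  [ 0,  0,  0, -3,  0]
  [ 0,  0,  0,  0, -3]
J_2(-3) ⊕ J_1(-3) ⊕ J_1(-3) ⊕ J_1(-3)

The characteristic polynomial is
  det(x·I − A) = x^5 + 15*x^4 + 90*x^3 + 270*x^2 + 405*x + 243 = (x + 3)^5

Eigenvalues and multiplicities (the geometric multiplicity of λ is n − rank(A − λI), which equals the number of Jordan blocks for λ):
  λ = -3: algebraic multiplicity = 5, geometric multiplicity = 4

Determining the block sizes for each eigenvalue:
  λ = -3: 4 blocks summing to 5 forces exactly one block of size 2 and the rest size 1 → block sizes [2, 1, 1, 1]

Assembling the blocks gives a Jordan form
J =
  [-3,  1,  0,  0,  0]
  [ 0, -3,  0,  0,  0]
  [ 0,  0, -3,  0,  0]
  [ 0,  0,  0, -3,  0]
  [ 0,  0,  0,  0, -3]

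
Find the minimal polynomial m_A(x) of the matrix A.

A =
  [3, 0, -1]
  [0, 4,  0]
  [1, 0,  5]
x^2 - 8*x + 16

The characteristic polynomial is χ_A(x) = (x - 4)^3, so the eigenvalues are known. The minimal polynomial is
  m_A(x) = Π_λ (x − λ)^{k_λ}
where k_λ is the size of the *largest* Jordan block for λ (equivalently, the smallest k with (A − λI)^k v = 0 for every generalised eigenvector v of λ).

  λ = 4: largest Jordan block has size 2, contributing (x − 4)^2

So m_A(x) = (x - 4)^2 = x^2 - 8*x + 16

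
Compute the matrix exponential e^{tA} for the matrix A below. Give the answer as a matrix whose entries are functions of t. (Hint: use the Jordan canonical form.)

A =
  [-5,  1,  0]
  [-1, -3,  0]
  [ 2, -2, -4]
e^{tA} =
  [-t*exp(-4*t) + exp(-4*t), t*exp(-4*t), 0]
  [-t*exp(-4*t), t*exp(-4*t) + exp(-4*t), 0]
  [2*t*exp(-4*t), -2*t*exp(-4*t), exp(-4*t)]

Strategy: write A = P · J · P⁻¹ where J is a Jordan canonical form, so e^{tA} = P · e^{tJ} · P⁻¹, and e^{tJ} can be computed block-by-block.

A has Jordan form
J =
  [-4,  1,  0]
  [ 0, -4,  0]
  [ 0,  0, -4]
(up to reordering of blocks).

Per-block formulas:
  For a 2×2 Jordan block J_2(-4): exp(t · J_2(-4)) = e^(-4t)·(I + t·N), where N is the 2×2 nilpotent shift.
  For a 1×1 block at λ = -4: exp(t · [-4]) = [e^(-4t)].

After assembling e^{tJ} and conjugating by P, we get:

e^{tA} =
  [-t*exp(-4*t) + exp(-4*t), t*exp(-4*t), 0]
  [-t*exp(-4*t), t*exp(-4*t) + exp(-4*t), 0]
  [2*t*exp(-4*t), -2*t*exp(-4*t), exp(-4*t)]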